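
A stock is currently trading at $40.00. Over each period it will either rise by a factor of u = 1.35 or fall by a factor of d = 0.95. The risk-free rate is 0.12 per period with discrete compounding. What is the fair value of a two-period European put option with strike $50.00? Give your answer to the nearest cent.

$3.66

Risk-neutral probability p = (1 + 0.12 − 0.95)/(1.35 − 0.95) = 0.1700/0.4000 = 0.4250
Terminal stock prices: S_uu = 72.9, S_ud = 51.3, S_dd = 36.1
Terminal payoffs (K − S): max(-22.9, 0) = 0, max(-1.3, 0) = 0, max(13.9, 0) = 13.9
Node u (S = 54): V_u = 1/1.12·[0.4250·0.0000 + 0.5750·0.0000] = 0.0000
Node d (S = 38): V_d = 1/1.12·[0.4250·0.0000 + 0.5750·13.9000] = 7.1362
Node 0 (S = 40): V_0 = 1/1.12·[0.4250·0.0000 + 0.5750·7.1362] = 3.6637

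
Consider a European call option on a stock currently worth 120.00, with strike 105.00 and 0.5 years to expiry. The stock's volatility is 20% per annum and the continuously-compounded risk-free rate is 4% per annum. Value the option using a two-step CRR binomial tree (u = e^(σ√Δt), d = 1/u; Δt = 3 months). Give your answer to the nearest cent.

CRR parameters: u = e^(σ√Δt) = e^(0.2·√0.25) = 1.1052, d = 1/u = 0.9048
Per-period rate: rΔt = 0.04·0.25 = 0.01, so R = e^0.01 = 1.0101
Risk-neutral probability p = (e^0.01 − 0.9048)/(1.1052 − 0.9048) = 0.1052/0.2003 = 0.5252
Terminal stock prices: S_uu = 146.6, S_ud = 120, S_dd = 98.25
Terminal payoffs (S − K): max(41.57, 0) = 41.57, max(15, 0) = 15, max(-6.752, 0) = 0
Node u (S = 132.6): V_u = e^(−0.01)·[0.5252·41.5683 + 0.4748·15.0000] = 28.6653
Node d (S = 108.6): V_d = e^(−0.01)·[0.5252·15.0000 + 0.4748·0.0000] = 7.7994
Node 0 (S = 120): V_0 = e^(−0.01)·[0.5252·28.6653 + 0.4748·7.7994] = 18.5713

18.57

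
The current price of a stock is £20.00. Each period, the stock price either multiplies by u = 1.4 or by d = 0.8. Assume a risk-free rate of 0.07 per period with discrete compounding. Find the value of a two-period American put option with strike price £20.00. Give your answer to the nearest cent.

Risk-neutral probability p = (1 + 0.07 − 0.8)/(1.4 − 0.8) = 0.2700/0.6000 = 0.4500
Terminal stock prices: S_uu = 39.2, S_ud = 22.4, S_dd = 12.8
Terminal payoffs (K − S): max(-19.2, 0) = 0, max(-2.4, 0) = 0, max(7.2, 0) = 7.2
Node u (S = 28): continuation = 1/1.07·[0.4500·0.0000 + 0.5500·0.0000] = 0.0000; exercise value = 0.0000 ≤ continuation, so V_u = 0.0000
Node d (S = 16): continuation = 1/1.07·[0.4500·0.0000 + 0.5500·7.2000] = 3.7009; exercise value = 4.0000 > continuation, so V_d = 4.0000 (exercise)
Node 0 (S = 20): continuation = 1/1.07·[0.4500·0.0000 + 0.5500·4.0000] = 2.0561; exercise value = 0.0000 ≤ continuation, so V_0 = 2.0561

£2.06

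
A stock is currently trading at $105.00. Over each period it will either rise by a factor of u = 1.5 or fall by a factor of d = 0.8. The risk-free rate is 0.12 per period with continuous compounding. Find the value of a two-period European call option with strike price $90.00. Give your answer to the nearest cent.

Risk-neutral probability p = (e^0.12 − 0.8)/(1.5 − 0.8) = 0.3275/0.7000 = 0.4679
Terminal stock prices: S_uu = 236.2, S_ud = 126, S_dd = 67.2
Terminal payoffs (S − K): max(146.2, 0) = 146.2, max(36, 0) = 36, max(-22.8, 0) = 0
Node u (S = 157.5): V_u = e^(−0.12)·[0.4679·146.2500 + 0.5321·36.0000] = 77.6772
Node d (S = 84): V_d = e^(−0.12)·[0.4679·36.0000 + 0.5321·0.0000] = 14.9381
Node 0 (S = 105): V_0 = e^(−0.12)·[0.4679·77.6772 + 0.5321·14.9381] = 39.2824

$39.28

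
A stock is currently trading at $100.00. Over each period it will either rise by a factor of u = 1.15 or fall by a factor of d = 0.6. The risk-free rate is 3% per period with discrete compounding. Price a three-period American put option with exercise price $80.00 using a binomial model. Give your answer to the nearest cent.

Risk-neutral probability p = (1 + 0.03 − 0.6)/(1.15 − 0.6) = 0.4300/0.5500 = 0.7818
Terminal stock prices: S_uuu = 152.1, S_uud = 79.35, S_udd = 41.4, S_ddd = 21.6
Terminal payoffs (K − S): max(-72.09, 0) = 0, max(0.65, 0) = 0.65, max(38.6, 0) = 38.6, max(58.4, 0) = 58.4
Node uu (S = 132.2): continuation = 1/1.03·[0.7818·0.0000 + 0.2182·0.6500] = 0.1377; exercise value = 0.0000 ≤ continuation, so V_uu = 0.1377
Node ud (S = 69): continuation = 1/1.03·[0.7818·0.6500 + 0.2182·38.6000] = 8.6699; exercise value = 11.0000 > continuation, so V_ud = 11.0000 (exercise)
Node dd (S = 36): continuation = 1/1.03·[0.7818·38.6000 + 0.2182·58.4000] = 41.6699; exercise value = 44.0000 > continuation, so V_dd = 44.0000 (exercise)
Node u (S = 115): continuation = 1/1.03·[0.7818·0.1377 + 0.2182·11.0000] = 2.4346; exercise value = 0.0000 ≤ continuation, so V_u = 2.4346
Node d (S = 60): continuation = 1/1.03·[0.7818·11.0000 + 0.2182·44.0000] = 17.6699; exercise value = 20.0000 > continuation, so V_d = 20.0000 (exercise)
Node 0 (S = 100): continuation = 1/1.03·[0.7818·2.4346 + 0.2182·20.0000] = 6.0845; exercise value = 0.0000 ≤ continuation, so V_0 = 6.0845

$6.08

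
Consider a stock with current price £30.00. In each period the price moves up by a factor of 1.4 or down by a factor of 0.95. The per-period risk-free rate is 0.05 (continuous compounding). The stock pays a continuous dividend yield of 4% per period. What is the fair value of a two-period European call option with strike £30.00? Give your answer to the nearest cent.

Per-period risk-free factor R = e^0.05 = 1.0513; dividend-adjusted growth = e^(0.05−0.04) = 1.0101.
Risk-neutral probability p = (1.0101 − 0.95)/(1.4 − 0.95) = 0.0601/0.4500 = 0.1334
Terminal stock prices: S_uu = 58.8, S_ud = 39.9, S_dd = 27.07
Terminal payoffs (S − K): max(28.8, 0) = 28.8, max(9.9, 0) = 9.9, max(-2.925, 0) = 0
Node u (S = 42): V_u = e^(−0.05)·[0.1334·28.8000 + 0.8666·9.9000] = 11.8163
Node d (S = 28.5): V_d = e^(−0.05)·[0.1334·9.9000 + 0.8666·0.0000] = 1.2567
Node 0 (S = 30): V_0 = e^(−0.05)·[0.1334·11.8163 + 0.8666·1.2567] = 2.5358

£2.54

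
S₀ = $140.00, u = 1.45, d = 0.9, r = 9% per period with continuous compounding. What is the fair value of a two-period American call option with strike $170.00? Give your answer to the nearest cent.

Risk-neutral probability p = (e^0.09 − 0.9)/(1.45 − 0.9) = 0.1942/0.5500 = 0.3530
Terminal stock prices: S_uu = 294.4, S_ud = 182.7, S_dd = 113.4
Terminal payoffs (S − K): max(124.4, 0) = 124.4, max(12.7, 0) = 12.7, max(-56.6, 0) = 0
Node u (S = 203): continuation = e^(−0.09)·[0.3530·124.3500 + 0.6470·12.7000] = 47.6317; exercise value = 33.0000 ≤ continuation, so V_u = 47.6317
Node d (S = 126): continuation = e^(−0.09)·[0.3530·12.7000 + 0.6470·0.0000] = 4.0978; exercise value = 0.0000 ≤ continuation, so V_d = 4.0978
Node 0 (S = 140): continuation = e^(−0.09)·[0.3530·47.6317 + 0.6470·4.0978] = 17.7916; exercise value = 0.0000 ≤ continuation, so V_0 = 17.7916

$17.79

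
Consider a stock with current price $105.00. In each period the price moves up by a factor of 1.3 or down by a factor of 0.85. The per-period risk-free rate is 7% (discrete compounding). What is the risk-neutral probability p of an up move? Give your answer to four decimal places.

Risk-neutral probability p = (1 + 0.07 − 0.85)/(1.3 − 0.85) = 0.2200/0.4500 = 0.4889

p = 0.4889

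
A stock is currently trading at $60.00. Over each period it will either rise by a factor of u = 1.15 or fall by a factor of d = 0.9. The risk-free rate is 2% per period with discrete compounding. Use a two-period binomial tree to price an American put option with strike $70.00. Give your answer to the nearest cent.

$10.05

Risk-neutral probability p = (1 + 0.02 − 0.9)/(1.15 − 0.9) = 0.1200/0.2500 = 0.4800
Terminal stock prices: S_uu = 79.35, S_ud = 62.1, S_dd = 48.6
Terminal payoffs (K − S): max(-9.35, 0) = 0, max(7.9, 0) = 7.9, max(21.4, 0) = 21.4
Node u (S = 69): continuation = 1/1.02·[0.4800·0.0000 + 0.5200·7.9000] = 4.0275; exercise value = 1.0000 ≤ continuation, so V_u = 4.0275
Node d (S = 54): continuation = 1/1.02·[0.4800·7.9000 + 0.5200·21.4000] = 14.6275; exercise value = 16.0000 > continuation, so V_d = 16.0000 (exercise)
Node 0 (S = 60): continuation = 1/1.02·[0.4800·4.0275 + 0.5200·16.0000] = 10.0521; exercise value = 10.0000 ≤ continuation, so V_0 = 10.0521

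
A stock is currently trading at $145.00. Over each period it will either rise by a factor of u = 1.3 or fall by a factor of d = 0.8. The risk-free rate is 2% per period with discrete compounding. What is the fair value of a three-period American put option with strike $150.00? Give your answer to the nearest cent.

$24.88

Risk-neutral probability p = (1 + 0.02 − 0.8)/(1.3 − 0.8) = 0.2200/0.5000 = 0.4400
Terminal stock prices: S_uuu = 318.6, S_uud = 196, S_udd = 120.6, S_ddd = 74.24
Terminal payoffs (K − S): max(-168.6, 0) = 0, max(-46.04, 0) = 0, max(29.36, 0) = 29.36, max(75.76, 0) = 75.76
Node uu (S = 245.1): continuation = 1/1.02·[0.4400·0.0000 + 0.5600·0.0000] = 0.0000; exercise value = 0.0000 ≤ continuation, so V_uu = 0.0000
Node ud (S = 150.8): continuation = 1/1.02·[0.4400·0.0000 + 0.5600·29.3600] = 16.1192; exercise value = 0.0000 ≤ continuation, so V_ud = 16.1192
Node dd (S = 92.8): continuation = 1/1.02·[0.4400·29.3600 + 0.5600·75.7600] = 54.2588; exercise value = 57.2000 > continuation, so V_dd = 57.2000 (exercise)
Node u (S = 188.5): continuation = 1/1.02·[0.4400·0.0000 + 0.5600·16.1192] = 8.8498; exercise value = 0.0000 ≤ continuation, so V_u = 8.8498
Node d (S = 116): continuation = 1/1.02·[0.4400·16.1192 + 0.5600·57.2000] = 38.3573; exercise value = 34.0000 ≤ continuation, so V_d = 38.3573
Node 0 (S = 145): continuation = 1/1.02·[0.4400·8.8498 + 0.5600·38.3573] = 24.8765; exercise value = 5.0000 ≤ continuation, so V_0 = 24.8765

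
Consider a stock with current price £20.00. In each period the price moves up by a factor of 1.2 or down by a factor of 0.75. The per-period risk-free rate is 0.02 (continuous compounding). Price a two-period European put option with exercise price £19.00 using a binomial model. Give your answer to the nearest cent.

Risk-neutral probability p = (e^0.02 − 0.75)/(1.2 − 0.75) = 0.2702/0.4500 = 0.6004
Terminal stock prices: S_uu = 28.8, S_ud = 18, S_dd = 11.25
Terminal payoffs (K − S): max(-9.8, 0) = 0, max(1, 0) = 1, max(7.75, 0) = 7.75
Node u (S = 24): V_u = e^(−0.02)·[0.6004·0.0000 + 0.3996·1.0000] = 0.3916
Node d (S = 15): V_d = e^(−0.02)·[0.6004·1.0000 + 0.3996·7.7500] = 3.6238
Node 0 (S = 20): V_0 = e^(−0.02)·[0.6004·0.3916 + 0.3996·3.6238] = 1.6497

£1.65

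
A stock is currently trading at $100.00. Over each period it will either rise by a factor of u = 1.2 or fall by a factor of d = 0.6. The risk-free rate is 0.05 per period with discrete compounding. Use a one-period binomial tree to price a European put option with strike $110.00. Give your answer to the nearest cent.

Risk-neutral probability p = (1 + 0.05 − 0.6)/(1.2 − 0.6) = 0.4500/0.6000 = 0.7500
Terminal stock prices: S_u = 120, S_d = 60
Terminal payoffs (K − S): max(-10, 0) = 0, max(50, 0) = 50
Node 0 (S = 100): V_0 = 1/1.05·[0.7500·0.0000 + 0.2500·50.0000] = 11.9048

$11.90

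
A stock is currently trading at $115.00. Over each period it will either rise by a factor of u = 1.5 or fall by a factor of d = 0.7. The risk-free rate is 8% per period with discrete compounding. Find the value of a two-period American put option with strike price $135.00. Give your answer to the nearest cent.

Risk-neutral probability p = (1 + 0.08 − 0.7)/(1.5 − 0.7) = 0.3800/0.8000 = 0.4750
Terminal stock prices: S_uu = 258.8, S_ud = 120.7, S_dd = 56.35
Terminal payoffs (K − S): max(-123.8, 0) = 0, max(14.25, 0) = 14.25, max(78.65, 0) = 78.65
Node u (S = 172.5): continuation = 1/1.08·[0.4750·0.0000 + 0.5250·14.2500] = 6.9271; exercise value = 0.0000 ≤ continuation, so V_u = 6.9271
Node d (S = 80.5): continuation = 1/1.08·[0.4750·14.2500 + 0.5250·78.6500] = 44.5000; exercise value = 54.5000 > continuation, so V_d = 54.5000 (exercise)
Node 0 (S = 115): continuation = 1/1.08·[0.4750·6.9271 + 0.5250·54.5000] = 29.5397; exercise value = 20.0000 ≤ continuation, so V_0 = 29.5397

$29.54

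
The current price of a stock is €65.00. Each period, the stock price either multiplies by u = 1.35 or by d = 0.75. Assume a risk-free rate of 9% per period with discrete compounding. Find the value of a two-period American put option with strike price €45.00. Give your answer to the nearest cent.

Risk-neutral probability p = (1 + 0.09 − 0.75)/(1.35 − 0.75) = 0.3400/0.6000 = 0.5667
Terminal stock prices: S_uu = 118.5, S_ud = 65.81, S_dd = 36.56
Terminal payoffs (K − S): max(-73.46, 0) = 0, max(-20.81, 0) = 0, max(8.438, 0) = 8.438
Node u (S = 87.75): continuation = 1/1.09·[0.5667·0.0000 + 0.4333·0.0000] = 0.0000; exercise value = 0.0000 ≤ continuation, so V_u = 0.0000
Node d (S = 48.75): continuation = 1/1.09·[0.5667·0.0000 + 0.4333·8.4375] = 3.3544; exercise value = 0.0000 ≤ continuation, so V_d = 3.3544
Node 0 (S = 65): continuation = 1/1.09·[0.5667·0.0000 + 0.4333·3.3544] = 1.3335; exercise value = 0.0000 ≤ continuation, so V_0 = 1.3335

€1.33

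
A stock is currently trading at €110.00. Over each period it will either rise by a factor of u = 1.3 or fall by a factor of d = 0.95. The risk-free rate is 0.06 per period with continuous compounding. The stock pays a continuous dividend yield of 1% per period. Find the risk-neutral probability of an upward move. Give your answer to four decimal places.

p = 0.2893

Per-period risk-free factor R = e^0.06 = 1.0618; dividend-adjusted growth = e^(0.06−0.01) = 1.0513.
Risk-neutral probability p = (1.0513 − 0.95)/(1.3 − 0.95) = 0.1013/0.3500 = 0.2893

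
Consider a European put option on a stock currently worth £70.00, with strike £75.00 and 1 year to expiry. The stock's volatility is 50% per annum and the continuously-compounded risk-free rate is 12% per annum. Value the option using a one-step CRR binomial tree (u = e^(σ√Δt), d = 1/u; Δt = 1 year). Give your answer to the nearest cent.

£14.44

CRR parameters: u = e^(σ√Δt) = e^(0.5·√1) = 1.6487, d = 1/u = 0.6065
Per-period rate: rΔt = 0.12·1 = 0.12, so R = e^0.12 = 1.1275
Risk-neutral probability p = (e^0.12 − 0.6065)/(1.6487 − 0.6065) = 0.5210/1.0422 = 0.4999
Terminal stock prices: S_u = 115.4, S_d = 42.46
Terminal payoffs (K − S): max(-40.41, 0) = 0, max(32.54, 0) = 32.54
Node 0 (S = 70): V_0 = e^(−0.12)·[0.4999·0.0000 + 0.5001·32.5429] = 14.4350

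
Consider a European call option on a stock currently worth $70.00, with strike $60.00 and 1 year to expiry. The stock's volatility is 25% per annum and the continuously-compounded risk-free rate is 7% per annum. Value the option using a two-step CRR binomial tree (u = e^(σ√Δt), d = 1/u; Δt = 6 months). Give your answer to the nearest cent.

$16.05

CRR parameters: u = e^(σ√Δt) = e^(0.25·√0.5) = 1.1934, d = 1/u = 0.8380
Per-period rate: rΔt = 0.07·0.5 = 0.035, so R = e^0.035 = 1.0356
Risk-neutral probability p = (e^0.035 − 0.8380)/(1.1934 − 0.8380) = 0.1977/0.3554 = 0.5561
Terminal stock prices: S_uu = 99.69, S_ud = 70, S_dd = 49.15
Terminal payoffs (S − K): max(39.69, 0) = 39.69, max(10, 0) = 10, max(-10.85, 0) = 0
Node u (S = 83.54): V_u = e^(−0.035)·[0.5561·39.6883 + 0.4439·10.0000] = 25.5992
Node d (S = 58.66): V_d = e^(−0.035)·[0.5561·10.0000 + 0.4439·0.0000] = 5.3702
Node 0 (S = 70): V_0 = e^(−0.035)·[0.5561·25.5992 + 0.4439·5.3702] = 16.0488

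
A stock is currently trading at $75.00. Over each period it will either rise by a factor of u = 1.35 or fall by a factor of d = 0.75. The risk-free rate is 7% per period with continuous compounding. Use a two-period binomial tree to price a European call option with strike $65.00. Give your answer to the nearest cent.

$22.73

Risk-neutral probability p = (e^0.07 − 0.75)/(1.35 − 0.75) = 0.3225/0.6000 = 0.5375
Terminal stock prices: S_uu = 136.7, S_ud = 75.94, S_dd = 42.19
Terminal payoffs (S − K): max(71.69, 0) = 71.69, max(10.94, 0) = 10.94, max(-22.81, 0) = 0
Node u (S = 101.2): V_u = e^(−0.07)·[0.5375·71.6875 + 0.4625·10.9375] = 40.6444
Node d (S = 56.25): V_d = e^(−0.07)·[0.5375·10.9375 + 0.4625·0.0000] = 5.4816
Node 0 (S = 75): V_0 = e^(−0.07)·[0.5375·40.6444 + 0.4625·5.4816] = 22.7337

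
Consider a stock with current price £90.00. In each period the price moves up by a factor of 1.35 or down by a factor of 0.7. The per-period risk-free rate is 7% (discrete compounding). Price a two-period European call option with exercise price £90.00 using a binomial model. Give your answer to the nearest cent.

£20.95

Risk-neutral probability p = (1 + 0.07 − 0.7)/(1.35 − 0.7) = 0.3700/0.6500 = 0.5692
Terminal stock prices: S_uu = 164, S_ud = 85.05, S_dd = 44.1
Terminal payoffs (S − K): max(74.03, 0) = 74.03, max(-4.95, 0) = 0, max(-45.9, 0) = 0
Node u (S = 121.5): V_u = 1/1.07·[0.5692·74.0250 + 0.4308·0.0000] = 39.3807
Node d (S = 63): V_d = 1/1.07·[0.5692·0.0000 + 0.4308·0.0000] = 0.0000
Node 0 (S = 90): V_0 = 1/1.07·[0.5692·39.3807 + 0.4308·0.0000] = 20.9502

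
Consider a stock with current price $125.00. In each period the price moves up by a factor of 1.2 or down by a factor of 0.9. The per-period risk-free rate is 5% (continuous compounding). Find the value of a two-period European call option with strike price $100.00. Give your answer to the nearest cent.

Risk-neutral probability p = (e^0.05 − 0.9)/(1.2 − 0.9) = 0.1513/0.3000 = 0.5042
Terminal stock prices: S_uu = 180, S_ud = 135, S_dd = 101.2
Terminal payoffs (S − K): max(80, 0) = 80, max(35, 0) = 35, max(1.25, 0) = 1.25
Node u (S = 150): V_u = e^(−0.05)·[0.5042·80.0000 + 0.4958·35.0000] = 54.8771
Node d (S = 112.5): V_d = e^(−0.05)·[0.5042·35.0000 + 0.4958·1.2500] = 17.3771
Node 0 (S = 125): V_0 = e^(−0.05)·[0.5042·54.8771 + 0.4958·17.3771] = 34.5163

$34.52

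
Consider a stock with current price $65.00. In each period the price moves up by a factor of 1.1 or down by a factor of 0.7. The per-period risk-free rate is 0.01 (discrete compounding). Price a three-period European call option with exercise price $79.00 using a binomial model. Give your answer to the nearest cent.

$3.40

Risk-neutral probability p = (1 + 0.01 − 0.7)/(1.1 − 0.7) = 0.3100/0.4000 = 0.7750
Terminal stock prices: S_uuu = 86.52, S_uud = 55.05, S_udd = 35.03, S_ddd = 22.29
Terminal payoffs (S − K): max(7.515, 0) = 7.515, max(-23.95, 0) = 0, max(-43.97, 0) = 0, max(-56.71, 0) = 0
Node uu (S = 78.65): V_uu = 1/1.01·[0.7750·7.5150 + 0.2250·0.0000] = 5.7665
Node ud (S = 50.05): V_ud = 1/1.01·[0.7750·0.0000 + 0.2250·0.0000] = 0.0000
Node dd (S = 31.85): V_dd = 1/1.01·[0.7750·0.0000 + 0.2250·0.0000] = 0.0000
Node u (S = 71.5): V_u = 1/1.01·[0.7750·5.7665 + 0.2250·0.0000] = 4.4248
Node d (S = 45.5): V_d = 1/1.01·[0.7750·0.0000 + 0.2250·0.0000] = 0.0000
Node 0 (S = 65): V_0 = 1/1.01·[0.7750·4.4248 + 0.2250·0.0000] = 3.3952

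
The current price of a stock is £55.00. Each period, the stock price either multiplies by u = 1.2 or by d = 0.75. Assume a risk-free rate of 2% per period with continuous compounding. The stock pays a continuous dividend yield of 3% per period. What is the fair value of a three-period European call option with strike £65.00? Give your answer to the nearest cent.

£4.29

Per-period risk-free factor R = e^0.02 = 1.0202; dividend-adjusted growth = e^(0.02−0.03) = 0.9900.
Risk-neutral probability p = (0.9900 − 0.75)/(1.2 − 0.75) = 0.2400/0.4500 = 0.5334
Terminal stock prices: S_uuu = 95.04, S_uud = 59.4, S_udd = 37.12, S_ddd = 23.2
Terminal payoffs (S − K): max(30.04, 0) = 30.04, max(-5.6, 0) = 0, max(-27.88, 0) = 0, max(-41.8, 0) = 0
Node uu (S = 79.2): V_uu = e^(−0.02)·[0.5334·30.0400 + 0.4666·0.0000] = 15.7074
Node ud (S = 49.5): V_ud = e^(−0.02)·[0.5334·0.0000 + 0.4666·0.0000] = 0.0000
Node dd (S = 30.94): V_dd = e^(−0.02)·[0.5334·0.0000 + 0.4666·0.0000] = 0.0000
Node u (S = 66): V_u = e^(−0.02)·[0.5334·15.7074 + 0.4666·0.0000] = 8.2131
Node d (S = 41.25): V_d = e^(−0.02)·[0.5334·0.0000 + 0.4666·0.0000] = 0.0000
Node 0 (S = 55): V_0 = e^(−0.02)·[0.5334·8.2131 + 0.4666·0.0000] = 4.2945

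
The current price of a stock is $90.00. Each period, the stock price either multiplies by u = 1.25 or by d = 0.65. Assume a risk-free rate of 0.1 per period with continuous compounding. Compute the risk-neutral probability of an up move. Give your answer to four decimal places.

p = 0.7586

Risk-neutral probability p = (e^0.1 − 0.65)/(1.25 − 0.65) = 0.4552/0.6000 = 0.7586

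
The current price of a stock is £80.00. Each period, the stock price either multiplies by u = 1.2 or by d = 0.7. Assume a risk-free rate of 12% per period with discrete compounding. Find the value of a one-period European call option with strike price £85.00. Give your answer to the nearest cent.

£8.25

Risk-neutral probability p = (1 + 0.12 − 0.7)/(1.2 − 0.7) = 0.4200/0.5000 = 0.8400
Terminal stock prices: S_u = 96, S_d = 56
Terminal payoffs (S − K): max(11, 0) = 11, max(-29, 0) = 0
Node 0 (S = 80): V_0 = 1/1.12·[0.8400·11.0000 + 0.1600·0.0000] = 8.2500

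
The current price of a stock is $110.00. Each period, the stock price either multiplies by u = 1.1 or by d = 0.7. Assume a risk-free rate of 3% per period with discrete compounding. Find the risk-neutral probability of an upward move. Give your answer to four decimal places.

p = 0.8250

Risk-neutral probability p = (1 + 0.03 − 0.7)/(1.1 − 0.7) = 0.3300/0.4000 = 0.8250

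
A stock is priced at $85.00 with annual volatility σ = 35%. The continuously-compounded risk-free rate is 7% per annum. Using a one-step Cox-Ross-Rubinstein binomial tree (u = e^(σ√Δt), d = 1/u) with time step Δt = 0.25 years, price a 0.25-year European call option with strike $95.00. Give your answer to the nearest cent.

CRR parameters: u = e^(σ√Δt) = e^(0.35·√0.25) = 1.1912, d = 1/u = 0.8395
Per-period rate: rΔt = 0.07·0.25 = 0.0175, so R = e^0.0175 = 1.0177
Risk-neutral probability p = (e^0.0175 − 0.8395)/(1.1912 − 0.8395) = 0.1782/0.3518 = 0.5065
Terminal stock prices: S_u = 101.3, S_d = 71.35
Terminal payoffs (S − K): max(6.256, 0) = 6.256, max(-23.65, 0) = 0
Node 0 (S = 85): V_0 = e^(−0.0175)·[0.5065·6.2559 + 0.4935·0.0000] = 3.1139

$3.11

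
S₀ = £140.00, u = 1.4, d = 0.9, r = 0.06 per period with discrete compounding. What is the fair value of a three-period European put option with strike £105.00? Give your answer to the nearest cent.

Risk-neutral probability p = (1 + 0.06 − 0.9)/(1.4 − 0.9) = 0.1600/0.5000 = 0.3200
Terminal stock prices: S_uuu = 384.2, S_uud = 247, S_udd = 158.8, S_ddd = 102.1
Terminal payoffs (K − S): max(-279.2, 0) = 0, max(-142, 0) = 0, max(-53.76, 0) = 0, max(2.94, 0) = 2.94
Node uu (S = 274.4): V_uu = 1/1.06·[0.3200·0.0000 + 0.6800·0.0000] = 0.0000
Node ud (S = 176.4): V_ud = 1/1.06·[0.3200·0.0000 + 0.6800·0.0000] = 0.0000
Node dd (S = 113.4): V_dd = 1/1.06·[0.3200·0.0000 + 0.6800·2.9400] = 1.8860
Node u (S = 196): V_u = 1/1.06·[0.3200·0.0000 + 0.6800·0.0000] = 0.0000
Node d (S = 126): V_d = 1/1.06·[0.3200·0.0000 + 0.6800·1.8860] = 1.2099
Node 0 (S = 140): V_0 = 1/1.06·[0.3200·0.0000 + 0.6800·1.2099] = 0.7762

£0.78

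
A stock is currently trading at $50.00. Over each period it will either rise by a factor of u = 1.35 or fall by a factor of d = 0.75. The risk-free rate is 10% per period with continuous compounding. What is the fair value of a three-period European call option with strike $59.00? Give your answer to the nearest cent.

Risk-neutral probability p = (e^0.1 − 0.75)/(1.35 − 0.75) = 0.3552/0.6000 = 0.5920
Terminal stock prices: S_uuu = 123, S_uud = 68.34, S_udd = 37.97, S_ddd = 21.09
Terminal payoffs (S − K): max(64.02, 0) = 64.02, max(9.344, 0) = 9.344, max(-21.03, 0) = 0, max(-37.91, 0) = 0
Node uu (S = 91.13): V_uu = e^(−0.1)·[0.5920·64.0188 + 0.4080·9.3438] = 37.7396
Node ud (S = 50.62): V_ud = e^(−0.1)·[0.5920·9.3438 + 0.4080·0.0000] = 5.0047
Node dd (S = 28.12): V_dd = e^(−0.1)·[0.5920·0.0000 + 0.4080·0.0000] = 0.0000
Node u (S = 67.5): V_u = e^(−0.1)·[0.5920·37.7396 + 0.4080·5.0047] = 22.0619
Node d (S = 37.5): V_d = e^(−0.1)·[0.5920·5.0047 + 0.4080·0.0000] = 2.6806
Node 0 (S = 50): V_0 = e^(−0.1)·[0.5920·22.0619 + 0.4080·2.6806] = 12.8065

$12.81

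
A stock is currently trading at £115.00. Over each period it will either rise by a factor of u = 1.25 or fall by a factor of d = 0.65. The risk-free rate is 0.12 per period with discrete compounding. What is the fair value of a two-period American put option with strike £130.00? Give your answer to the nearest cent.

Risk-neutral probability p = (1 + 0.12 − 0.65)/(1.25 − 0.65) = 0.4700/0.6000 = 0.7833
Terminal stock prices: S_uu = 179.7, S_ud = 93.44, S_dd = 48.59
Terminal payoffs (K − S): max(-49.69, 0) = 0, max(36.56, 0) = 36.56, max(81.41, 0) = 81.41
Node u (S = 143.8): continuation = 1/1.12·[0.7833·0.0000 + 0.2167·36.5625] = 7.0731; exercise value = 0.0000 ≤ continuation, so V_u = 7.0731
Node d (S = 74.75): continuation = 1/1.12·[0.7833·36.5625 + 0.2167·81.4125] = 41.3214; exercise value = 55.2500 > continuation, so V_d = 55.2500 (exercise)
Node 0 (S = 115): continuation = 1/1.12·[0.7833·7.0731 + 0.2167·55.2500] = 15.6352; exercise value = 15.0000 ≤ continuation, so V_0 = 15.6352

£15.64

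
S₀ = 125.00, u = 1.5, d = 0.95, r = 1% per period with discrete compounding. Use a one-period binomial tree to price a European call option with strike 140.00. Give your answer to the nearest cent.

Risk-neutral probability p = (1 + 0.01 − 0.95)/(1.5 − 0.95) = 0.0600/0.5500 = 0.1091
Terminal stock prices: S_u = 187.5, S_d = 118.8
Terminal payoffs (S − K): max(47.5, 0) = 47.5, max(-21.25, 0) = 0
Node 0 (S = 125): V_0 = 1/1.01·[0.1091·47.5000 + 0.8909·0.0000] = 5.1305

5.13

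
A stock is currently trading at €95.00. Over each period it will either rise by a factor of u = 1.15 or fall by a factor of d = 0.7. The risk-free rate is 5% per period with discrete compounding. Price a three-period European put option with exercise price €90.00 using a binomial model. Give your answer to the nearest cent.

Risk-neutral probability p = (1 + 0.05 − 0.7)/(1.15 − 0.7) = 0.3500/0.4500 = 0.7778
Terminal stock prices: S_uuu = 144.5, S_uud = 87.95, S_udd = 53.53, S_ddd = 32.58
Terminal payoffs (K − S): max(-54.48, 0) = 0, max(2.054, 0) = 2.054, max(36.47, 0) = 36.47, max(57.42, 0) = 57.42
Node uu (S = 125.6): V_uu = 1/1.05·[0.7778·0.0000 + 0.2222·2.0538] = 0.4347
Node ud (S = 76.47): V_ud = 1/1.05·[0.7778·2.0538 + 0.2222·36.4675] = 9.2393
Node dd (S = 46.55): V_dd = 1/1.05·[0.7778·36.4675 + 0.2222·57.4150] = 39.1643
Node u (S = 109.2): V_u = 1/1.05·[0.7778·0.4347 + 0.2222·9.2393] = 2.2774
Node d (S = 66.5): V_d = 1/1.05·[0.7778·9.2393 + 0.2222·39.1643] = 15.1327
Node 0 (S = 95): V_0 = 1/1.05·[0.7778·2.2774 + 0.2222·15.1327] = 4.8896

€4.89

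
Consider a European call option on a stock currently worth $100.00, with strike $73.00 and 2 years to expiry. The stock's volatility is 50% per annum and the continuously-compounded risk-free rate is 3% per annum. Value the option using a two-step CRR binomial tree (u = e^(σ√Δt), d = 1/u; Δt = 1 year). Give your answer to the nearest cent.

$43.25

CRR parameters: u = e^(σ√Δt) = e^(0.5·√1) = 1.6487, d = 1/u = 0.6065
Per-period rate: rΔt = 0.03·1 = 0.03, so R = e^0.03 = 1.0305
Risk-neutral probability p = (e^0.03 − 0.6065)/(1.6487 − 0.6065) = 0.4239/1.0422 = 0.4068
Terminal stock prices: S_uu = 271.8, S_ud = 100, S_dd = 36.79
Terminal payoffs (S − K): max(198.8, 0) = 198.8, max(27, 0) = 27, max(-36.21, 0) = 0
Node u (S = 164.9): V_u = e^(−0.03)·[0.4068·198.8282 + 0.5932·27.0000] = 94.0296
Node d (S = 60.65): V_d = e^(−0.03)·[0.4068·27.0000 + 0.5932·0.0000] = 10.6580
Node 0 (S = 100): V_0 = e^(−0.03)·[0.4068·94.0296 + 0.5932·10.6580] = 43.2532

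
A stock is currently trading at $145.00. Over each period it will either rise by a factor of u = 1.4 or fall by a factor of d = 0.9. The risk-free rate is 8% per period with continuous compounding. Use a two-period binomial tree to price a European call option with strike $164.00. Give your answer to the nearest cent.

$21.16

Risk-neutral probability p = (e^0.08 − 0.9)/(1.4 − 0.9) = 0.1833/0.5000 = 0.3666
Terminal stock prices: S_uu = 284.2, S_ud = 182.7, S_dd = 117.5
Terminal payoffs (S − K): max(120.2, 0) = 120.2, max(18.7, 0) = 18.7, max(-46.55, 0) = 0
Node u (S = 203): V_u = e^(−0.08)·[0.3666·120.2000 + 0.6334·18.7000] = 51.6089
Node d (S = 130.5): V_d = e^(−0.08)·[0.3666·18.7000 + 0.6334·0.0000] = 6.3279
Node 0 (S = 145): V_0 = e^(−0.08)·[0.3666·51.6089 + 0.6334·6.3279] = 21.1641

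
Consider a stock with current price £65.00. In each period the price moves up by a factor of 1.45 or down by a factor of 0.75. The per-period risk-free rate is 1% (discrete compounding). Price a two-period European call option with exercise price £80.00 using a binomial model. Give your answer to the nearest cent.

Risk-neutral probability p = (1 + 0.01 − 0.75)/(1.45 − 0.75) = 0.2600/0.7000 = 0.3714
Terminal stock prices: S_uu = 136.7, S_ud = 70.69, S_dd = 36.56
Terminal payoffs (S − K): max(56.66, 0) = 56.66, max(-9.312, 0) = 0, max(-43.44, 0) = 0
Node u (S = 94.25): V_u = 1/1.01·[0.3714·56.6625 + 0.6286·0.0000] = 20.8377
Node d (S = 48.75): V_d = 1/1.01·[0.3714·0.0000 + 0.6286·0.0000] = 0.0000
Node 0 (S = 65): V_0 = 1/1.01·[0.3714·20.8377 + 0.6286·0.0000] = 7.6631

£7.66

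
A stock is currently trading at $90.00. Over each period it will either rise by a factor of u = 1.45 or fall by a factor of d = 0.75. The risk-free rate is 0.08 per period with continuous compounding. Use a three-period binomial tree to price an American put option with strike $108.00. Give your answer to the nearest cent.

Risk-neutral probability p = (e^0.08 − 0.75)/(1.45 − 0.75) = 0.3333/0.7000 = 0.4761
Terminal stock prices: S_uuu = 274.4, S_uud = 141.9, S_udd = 73.41, S_ddd = 37.97
Terminal payoffs (K − S): max(-166.4, 0) = 0, max(-33.92, 0) = 0, max(34.59, 0) = 34.59, max(70.03, 0) = 70.03
Node uu (S = 189.2): continuation = e^(−0.08)·[0.4761·0.0000 + 0.5239·0.0000] = 0.0000; exercise value = 0.0000 ≤ continuation, so V_uu = 0.0000
Node ud (S = 97.88): continuation = e^(−0.08)·[0.4761·0.0000 + 0.5239·34.5938] = 16.7295; exercise value = 10.1250 ≤ continuation, so V_ud = 16.7295
Node dd (S = 50.62): continuation = e^(−0.08)·[0.4761·34.5938 + 0.5239·70.0312] = 49.0716; exercise value = 57.3750 > continuation, so V_dd = 57.3750 (exercise)
Node u (S = 130.5): continuation = e^(−0.08)·[0.4761·0.0000 + 0.5239·16.7295] = 8.0903; exercise value = 0.0000 ≤ continuation, so V_u = 8.0903
Node d (S = 67.5): continuation = e^(−0.08)·[0.4761·16.7295 + 0.5239·57.3750] = 35.0994; exercise value = 40.5000 > continuation, so V_d = 40.5000 (exercise)
Node 0 (S = 90): continuation = e^(−0.08)·[0.4761·8.0903 + 0.5239·40.5000] = 23.1416; exercise value = 18.0000 ≤ continuation, so V_0 = 23.1416

$23.14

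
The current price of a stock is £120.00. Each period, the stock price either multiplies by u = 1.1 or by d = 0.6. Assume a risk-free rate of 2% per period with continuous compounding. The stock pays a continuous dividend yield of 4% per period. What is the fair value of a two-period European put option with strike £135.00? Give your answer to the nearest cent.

£24.60

Per-period risk-free factor R = e^0.02 = 1.0202; dividend-adjusted growth = e^(0.02−0.04) = 0.9802.
Risk-neutral probability p = (0.9802 − 0.6)/(1.1 − 0.6) = 0.3802/0.5000 = 0.7604
Terminal stock prices: S_uu = 145.2, S_ud = 79.2, S_dd = 43.2
Terminal payoffs (K − S): max(-10.2, 0) = 0, max(55.8, 0) = 55.8, max(91.8, 0) = 91.8
Node u (S = 132): V_u = e^(−0.02)·[0.7604·0.0000 + 0.2396·55.8000] = 13.1051
Node d (S = 72): V_d = e^(−0.02)·[0.7604·55.8000 + 0.2396·91.8000] = 63.1500
Node 0 (S = 120): V_0 = e^(−0.02)·[0.7604·13.1051 + 0.2396·63.1500] = 24.5990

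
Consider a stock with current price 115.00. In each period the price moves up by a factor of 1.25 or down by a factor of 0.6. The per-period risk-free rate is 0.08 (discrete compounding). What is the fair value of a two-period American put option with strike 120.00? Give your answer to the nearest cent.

17.94

Risk-neutral probability p = (1 + 0.08 − 0.6)/(1.25 − 0.6) = 0.4800/0.6500 = 0.7385
Terminal stock prices: S_uu = 179.7, S_ud = 86.25, S_dd = 41.4
Terminal payoffs (K − S): max(-59.69, 0) = 0, max(33.75, 0) = 33.75, max(78.6, 0) = 78.6
Node u (S = 143.8): continuation = 1/1.08·[0.7385·0.0000 + 0.2615·33.7500] = 8.1731; exercise value = 0.0000 ≤ continuation, so V_u = 8.1731
Node d (S = 69): continuation = 1/1.08·[0.7385·33.7500 + 0.2615·78.6000] = 42.1111; exercise value = 51.0000 > continuation, so V_d = 51.0000 (exercise)
Node 0 (S = 115): continuation = 1/1.08·[0.7385·8.1731 + 0.2615·51.0000] = 17.9389; exercise value = 5.0000 ≤ continuation, so V_0 = 17.9389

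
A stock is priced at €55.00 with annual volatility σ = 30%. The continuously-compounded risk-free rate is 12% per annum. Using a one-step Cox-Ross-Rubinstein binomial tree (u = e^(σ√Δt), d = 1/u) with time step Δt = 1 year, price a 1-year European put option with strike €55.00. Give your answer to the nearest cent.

CRR parameters: u = e^(σ√Δt) = e^(0.3·√1) = 1.3499, d = 1/u = 0.7408
Per-period rate: rΔt = 0.12·1 = 0.12, so R = e^0.12 = 1.1275
Risk-neutral probability p = (e^0.12 − 0.7408)/(1.3499 − 0.7408) = 0.3867/0.6090 = 0.6349
Terminal stock prices: S_u = 74.24, S_d = 40.75
Terminal payoffs (K − S): max(-19.24, 0) = 0, max(14.25, 0) = 14.25
Node 0 (S = 55): V_0 = e^(−0.12)·[0.6349·0.0000 + 0.3651·14.2550] = 4.6160

€4.62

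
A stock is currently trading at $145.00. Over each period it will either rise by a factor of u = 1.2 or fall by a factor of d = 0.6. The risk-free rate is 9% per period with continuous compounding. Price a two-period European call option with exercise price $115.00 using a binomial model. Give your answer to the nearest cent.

$53.15

Risk-neutral probability p = (e^0.09 − 0.6)/(1.2 − 0.6) = 0.4942/0.6000 = 0.8236
Terminal stock prices: S_uu = 208.8, S_ud = 104.4, S_dd = 52.2
Terminal payoffs (S − K): max(93.8, 0) = 93.8, max(-10.6, 0) = 0, max(-62.8, 0) = 0
Node u (S = 174): V_u = e^(−0.09)·[0.8236·93.8000 + 0.1764·0.0000] = 70.6066
Node d (S = 87): V_d = e^(−0.09)·[0.8236·0.0000 + 0.1764·0.0000] = 0.0000
Node 0 (S = 145): V_0 = e^(−0.09)·[0.8236·70.6066 + 0.1764·0.0000] = 53.1481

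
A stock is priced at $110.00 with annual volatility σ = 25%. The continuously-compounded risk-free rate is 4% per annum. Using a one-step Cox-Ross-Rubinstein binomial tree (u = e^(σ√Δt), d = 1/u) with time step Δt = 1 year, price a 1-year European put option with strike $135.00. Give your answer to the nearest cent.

$22.82

CRR parameters: u = e^(σ√Δt) = e^(0.25·√1) = 1.2840, d = 1/u = 0.7788
Per-period rate: rΔt = 0.04·1 = 0.04, so R = e^0.04 = 1.0408
Risk-neutral probability p = (e^0.04 − 0.7788)/(1.2840 − 0.7788) = 0.2620/0.5052 = 0.5186
Terminal stock prices: S_u = 141.2, S_d = 85.67
Terminal payoffs (K − S): max(-6.243, 0) = 0, max(49.33, 0) = 49.33
Node 0 (S = 110): V_0 = e^(−0.04)·[0.5186·0.0000 + 0.4814·49.3319] = 22.8171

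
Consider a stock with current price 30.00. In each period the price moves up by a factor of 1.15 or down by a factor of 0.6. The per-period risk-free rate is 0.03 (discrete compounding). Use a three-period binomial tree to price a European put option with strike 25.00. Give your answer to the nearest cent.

Risk-neutral probability p = (1 + 0.03 − 0.6)/(1.15 − 0.6) = 0.4300/0.5500 = 0.7818
Terminal stock prices: S_uuu = 45.63, S_uud = 23.8, S_udd = 12.42, S_ddd = 6.48
Terminal payoffs (K − S): max(-20.63, 0) = 0, max(1.195, 0) = 1.195, max(12.58, 0) = 12.58, max(18.52, 0) = 18.52
Node uu (S = 39.67): V_uu = 1/1.03·[0.7818·0.0000 + 0.2182·1.1950] = 0.2531
Node ud (S = 20.7): V_ud = 1/1.03·[0.7818·1.1950 + 0.2182·12.5800] = 3.5718
Node dd (S = 10.8): V_dd = 1/1.03·[0.7818·12.5800 + 0.2182·18.5200] = 13.4718
Node u (S = 34.5): V_u = 1/1.03·[0.7818·0.2531 + 0.2182·3.5718] = 0.9488
Node d (S = 18): V_d = 1/1.03·[0.7818·3.5718 + 0.2182·13.4718] = 5.5649
Node 0 (S = 30): V_0 = 1/1.03·[0.7818·0.9488 + 0.2182·5.5649] = 1.8989

1.90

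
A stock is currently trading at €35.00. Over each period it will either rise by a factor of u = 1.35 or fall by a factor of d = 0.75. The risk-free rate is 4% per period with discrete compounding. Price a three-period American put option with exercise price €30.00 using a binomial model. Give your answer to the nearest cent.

€3.33

Risk-neutral probability p = (1 + 0.04 − 0.75)/(1.35 − 0.75) = 0.2900/0.6000 = 0.4833
Terminal stock prices: S_uuu = 86.11, S_uud = 47.84, S_udd = 26.58, S_ddd = 14.77
Terminal payoffs (K − S): max(-56.11, 0) = 0, max(-17.84, 0) = 0, max(3.422, 0) = 3.422, max(15.23, 0) = 15.23
Node uu (S = 63.79): continuation = 1/1.04·[0.4833·0.0000 + 0.5167·0.0000] = 0.0000; exercise value = 0.0000 ≤ continuation, so V_uu = 0.0000
Node ud (S = 35.44): continuation = 1/1.04·[0.4833·0.0000 + 0.5167·3.4219] = 1.7000; exercise value = 0.0000 ≤ continuation, so V_ud = 1.7000
Node dd (S = 19.69): continuation = 1/1.04·[0.4833·3.4219 + 0.5167·15.2344] = 9.1587; exercise value = 10.3125 > continuation, so V_dd = 10.3125 (exercise)
Node u (S = 47.25): continuation = 1/1.04·[0.4833·0.0000 + 0.5167·1.7000] = 0.8445; exercise value = 0.0000 ≤ continuation, so V_u = 0.8445
Node d (S = 26.25): continuation = 1/1.04·[0.4833·1.7000 + 0.5167·10.3125] = 5.9132; exercise value = 3.7500 ≤ continuation, so V_d = 5.9132
Node 0 (S = 35): continuation = 1/1.04·[0.4833·0.8445 + 0.5167·5.9132] = 3.3302; exercise value = 0.0000 ≤ continuation, so V_0 = 3.3302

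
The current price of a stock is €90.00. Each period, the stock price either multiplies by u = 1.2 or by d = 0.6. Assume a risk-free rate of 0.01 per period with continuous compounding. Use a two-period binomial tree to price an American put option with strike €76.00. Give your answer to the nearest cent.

€9.27

Risk-neutral probability p = (e^0.01 − 0.6)/(1.2 − 0.6) = 0.4101/0.6000 = 0.6834
Terminal stock prices: S_uu = 129.6, S_ud = 64.8, S_dd = 32.4
Terminal payoffs (K − S): max(-53.6, 0) = 0, max(11.2, 0) = 11.2, max(43.6, 0) = 43.6
Node u (S = 108): continuation = e^(−0.01)·[0.6834·0.0000 + 0.3166·11.2000] = 3.5104; exercise value = 0.0000 ≤ continuation, so V_u = 3.5104
Node d (S = 54): continuation = e^(−0.01)·[0.6834·11.2000 + 0.3166·43.6000] = 21.2438; exercise value = 22.0000 > continuation, so V_d = 22.0000 (exercise)
Node 0 (S = 90): continuation = e^(−0.01)·[0.6834·3.5104 + 0.3166·22.0000] = 9.2708; exercise value = 0.0000 ≤ continuation, so V_0 = 9.2708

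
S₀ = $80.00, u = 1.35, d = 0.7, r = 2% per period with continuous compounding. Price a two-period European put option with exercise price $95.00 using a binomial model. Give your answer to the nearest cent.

$23.12

Risk-neutral probability p = (e^0.02 − 0.7)/(1.35 − 0.7) = 0.3202/0.6500 = 0.4926
Terminal stock prices: S_uu = 145.8, S_ud = 75.6, S_dd = 39.2
Terminal payoffs (K − S): max(-50.8, 0) = 0, max(19.4, 0) = 19.4, max(55.8, 0) = 55.8
Node u (S = 108): V_u = e^(−0.02)·[0.4926·0.0000 + 0.5074·19.4000] = 9.6483
Node d (S = 56): V_d = e^(−0.02)·[0.4926·19.4000 + 0.5074·55.8000] = 37.1189
Node 0 (S = 80): V_0 = e^(−0.02)·[0.4926·9.6483 + 0.5074·37.1189] = 23.1194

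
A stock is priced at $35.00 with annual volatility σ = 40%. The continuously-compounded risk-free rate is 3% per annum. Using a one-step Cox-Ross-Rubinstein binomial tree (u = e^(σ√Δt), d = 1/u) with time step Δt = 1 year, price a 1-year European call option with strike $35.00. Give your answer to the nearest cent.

CRR parameters: u = e^(σ√Δt) = e^(0.4·√1) = 1.4918, d = 1/u = 0.6703
Per-period rate: rΔt = 0.03·1 = 0.03, so R = e^0.03 = 1.0305
Risk-neutral probability p = (e^0.03 − 0.6703)/(1.4918 − 0.6703) = 0.3601/0.8215 = 0.4384
Terminal stock prices: S_u = 52.21, S_d = 23.46
Terminal payoffs (S − K): max(17.21, 0) = 17.21, max(-11.54, 0) = 0
Node 0 (S = 35): V_0 = e^(−0.03)·[0.4384·17.2139 + 0.5616·0.0000] = 7.3233

$7.32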